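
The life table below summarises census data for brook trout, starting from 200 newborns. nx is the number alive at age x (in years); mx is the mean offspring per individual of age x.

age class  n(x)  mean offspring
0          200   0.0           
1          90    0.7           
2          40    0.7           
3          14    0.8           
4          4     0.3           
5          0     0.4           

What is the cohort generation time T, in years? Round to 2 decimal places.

1.52

lx = nx/n0 = nx/200: 1, 0.45, 0.2, 0.07, 0.02, 0
lx·mx: 0, 0.315, 0.14, 0.056, 0.006, 0 → R0 = 0.517
x·lx·mx: 0, 0.315, 0.28, 0.168, 0.024, 0 → Σ = 0.787
T = 0.787 / 0.517 = 1.522244… → 1.52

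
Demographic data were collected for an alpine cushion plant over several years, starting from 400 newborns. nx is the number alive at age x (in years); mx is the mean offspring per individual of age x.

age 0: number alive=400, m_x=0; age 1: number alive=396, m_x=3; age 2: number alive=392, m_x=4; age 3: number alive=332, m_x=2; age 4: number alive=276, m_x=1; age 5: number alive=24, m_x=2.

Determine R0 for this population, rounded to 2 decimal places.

9.36

lx = nx/n0 = nx/400: 1, 0.99, 0.98, 0.83, 0.69, 0.06
lx·mx by age: 0, 2.97, 3.92, 1.66, 0.69, 0.12
R0 = Σ lx·mx = 9.36 → 9.36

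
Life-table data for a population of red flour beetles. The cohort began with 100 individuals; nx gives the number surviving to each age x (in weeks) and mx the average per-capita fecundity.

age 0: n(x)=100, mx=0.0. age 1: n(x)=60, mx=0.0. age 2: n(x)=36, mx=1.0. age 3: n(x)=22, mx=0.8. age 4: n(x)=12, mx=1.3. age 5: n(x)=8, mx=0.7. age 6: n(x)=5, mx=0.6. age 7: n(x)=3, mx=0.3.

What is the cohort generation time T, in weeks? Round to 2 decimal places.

lx = nx/n0 = nx/100: 1, 0.6, 0.36, 0.22, 0.12, 0.08, 0.05, 0.03
lx·mx: 0, 0, 0.36, 0.176, 0.156, 0.056, 0.03, 0.009 → R0 = 0.787
x·lx·mx: 0, 0, 0.72, 0.528, 0.624, 0.28, 0.18, 0.063 → Σ = 2.395
T = 2.395 / 0.787 = 3.043202… → 3.04

3.04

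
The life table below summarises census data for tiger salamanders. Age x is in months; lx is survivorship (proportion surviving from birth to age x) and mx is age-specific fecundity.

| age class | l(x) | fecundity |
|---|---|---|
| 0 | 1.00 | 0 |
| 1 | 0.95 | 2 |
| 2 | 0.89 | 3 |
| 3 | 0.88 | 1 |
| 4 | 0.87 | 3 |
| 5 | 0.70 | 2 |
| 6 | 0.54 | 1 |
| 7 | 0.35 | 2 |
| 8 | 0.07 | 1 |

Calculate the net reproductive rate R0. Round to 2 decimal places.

10.77

lx·mx by age: 0, 1.9, 2.67, 0.88, 2.61, 1.4, 0.54, 0.7, 0.07
R0 = Σ lx·mx = 10.77 → 10.77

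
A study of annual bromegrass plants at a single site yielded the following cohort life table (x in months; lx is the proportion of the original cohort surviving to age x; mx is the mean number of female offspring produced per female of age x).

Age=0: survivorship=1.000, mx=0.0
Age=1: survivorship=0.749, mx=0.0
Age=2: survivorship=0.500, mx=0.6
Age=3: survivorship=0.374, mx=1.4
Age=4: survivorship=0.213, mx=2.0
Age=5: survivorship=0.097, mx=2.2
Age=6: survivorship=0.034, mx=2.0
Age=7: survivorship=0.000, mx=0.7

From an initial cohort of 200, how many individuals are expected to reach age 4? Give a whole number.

Expected survivors = N0 · l_4 = 200 × 0.213 = 42.6 → 43

43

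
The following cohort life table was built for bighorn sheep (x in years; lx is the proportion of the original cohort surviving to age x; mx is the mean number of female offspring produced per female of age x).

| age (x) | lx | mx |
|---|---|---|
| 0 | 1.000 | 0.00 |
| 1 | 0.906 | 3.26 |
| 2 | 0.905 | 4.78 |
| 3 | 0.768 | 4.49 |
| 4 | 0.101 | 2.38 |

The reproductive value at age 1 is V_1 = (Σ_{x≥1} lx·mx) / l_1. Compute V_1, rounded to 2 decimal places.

lx·mx for x ≥ 1: 2.95356, 4.3259, 3.44832, 0.24038 → sum = 10.96816
V_1 = 10.96816 / l_1 = 10.96816 / 0.906 = 12.106137… → 12.11

12.11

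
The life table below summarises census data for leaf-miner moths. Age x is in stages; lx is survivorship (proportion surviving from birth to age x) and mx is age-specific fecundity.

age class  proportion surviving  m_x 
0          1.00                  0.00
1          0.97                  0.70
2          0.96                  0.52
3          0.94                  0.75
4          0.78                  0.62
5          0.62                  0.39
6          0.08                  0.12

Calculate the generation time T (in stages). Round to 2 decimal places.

2.67

lx·mx: 0, 0.679, 0.4992, 0.705, 0.4836, 0.2418, 0.0096 → R0 = 2.6182
x·lx·mx: 0, 0.679, 0.9984, 2.115, 1.9344, 1.209, 0.0576 → Σ = 6.9934
T = 6.9934 / 2.6182 = 2.671072… → 2.67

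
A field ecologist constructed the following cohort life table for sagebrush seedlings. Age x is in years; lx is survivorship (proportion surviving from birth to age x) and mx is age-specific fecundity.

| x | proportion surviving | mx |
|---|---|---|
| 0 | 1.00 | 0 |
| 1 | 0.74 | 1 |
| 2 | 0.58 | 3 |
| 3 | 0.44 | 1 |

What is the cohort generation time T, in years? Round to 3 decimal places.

lx·mx: 0, 0.74, 1.74, 0.44 → R0 = 2.92
x·lx·mx: 0, 0.74, 3.48, 1.32 → Σ = 5.54
T = 5.54 / 2.92 = 1.89726… → 1.897

1.897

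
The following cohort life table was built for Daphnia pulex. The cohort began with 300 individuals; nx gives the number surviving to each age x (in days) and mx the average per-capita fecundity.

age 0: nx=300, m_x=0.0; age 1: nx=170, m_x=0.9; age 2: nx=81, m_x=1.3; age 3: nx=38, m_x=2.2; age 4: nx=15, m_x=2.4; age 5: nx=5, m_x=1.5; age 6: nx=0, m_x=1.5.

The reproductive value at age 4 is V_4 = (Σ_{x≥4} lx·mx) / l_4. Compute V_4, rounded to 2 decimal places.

2.90

lx = nx/n0 = nx/300: 1, 0.56667…, 0.27, 0.12667…, 0.05, 0.01667…, 0
lx·mx for x ≥ 4: 0.12, 0.025…, 0 → sum = 0.145…
V_4 = 0.145… / l_4 = 0.145… / 0.05 = 2.9… → 2.90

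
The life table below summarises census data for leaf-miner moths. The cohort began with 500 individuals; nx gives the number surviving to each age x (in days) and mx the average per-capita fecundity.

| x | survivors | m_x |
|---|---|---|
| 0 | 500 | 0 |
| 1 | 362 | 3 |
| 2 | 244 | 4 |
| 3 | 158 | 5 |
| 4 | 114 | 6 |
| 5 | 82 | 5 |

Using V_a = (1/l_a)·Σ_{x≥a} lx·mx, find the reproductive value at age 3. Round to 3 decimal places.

lx = nx/n0 = nx/500: 1, 0.724, 0.488, 0.316, 0.228, 0.164
lx·mx for x ≥ 3: 1.58, 1.368, 0.82 → sum = 3.768
V_3 = 3.768 / l_3 = 3.768 / 0.316 = 11.924051… → 11.924

11.924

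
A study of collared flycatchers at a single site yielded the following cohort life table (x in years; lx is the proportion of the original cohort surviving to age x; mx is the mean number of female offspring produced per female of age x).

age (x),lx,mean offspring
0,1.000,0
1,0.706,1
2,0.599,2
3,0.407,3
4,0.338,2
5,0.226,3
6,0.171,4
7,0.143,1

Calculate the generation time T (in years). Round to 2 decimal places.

3.39

lx·mx: 0, 0.706, 1.198, 1.221, 0.676, 0.678, 0.684, 0.143 → R0 = 5.306
x·lx·mx: 0, 0.706, 2.396, 3.663, 2.704, 3.39, 4.104, 1.001 → Σ = 17.964
T = 17.964 / 5.306 = 3.385601… → 3.39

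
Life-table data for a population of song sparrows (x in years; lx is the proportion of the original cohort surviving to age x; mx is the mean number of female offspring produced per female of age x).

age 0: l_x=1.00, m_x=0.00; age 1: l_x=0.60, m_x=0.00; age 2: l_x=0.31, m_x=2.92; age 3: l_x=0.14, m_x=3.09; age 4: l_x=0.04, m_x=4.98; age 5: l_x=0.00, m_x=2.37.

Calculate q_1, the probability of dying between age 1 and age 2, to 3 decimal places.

0.483

q_1 = (l_1 − l_2) / l_1 = (0.6 − 0.31) / 0.6
     = 0.29 / 0.6 = 0.483333… → 0.483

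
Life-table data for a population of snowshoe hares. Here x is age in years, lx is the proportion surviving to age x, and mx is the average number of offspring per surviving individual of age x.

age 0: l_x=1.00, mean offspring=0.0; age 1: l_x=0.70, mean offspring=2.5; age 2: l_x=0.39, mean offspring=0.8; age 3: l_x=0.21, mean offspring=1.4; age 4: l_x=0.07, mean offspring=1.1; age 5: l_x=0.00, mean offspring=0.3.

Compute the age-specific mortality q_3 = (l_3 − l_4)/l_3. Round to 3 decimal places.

0.667

q_3 = (l_3 − l_4) / l_3 = (0.21 − 0.07) / 0.21
     = 0.14 / 0.21 = 0.666667… → 0.667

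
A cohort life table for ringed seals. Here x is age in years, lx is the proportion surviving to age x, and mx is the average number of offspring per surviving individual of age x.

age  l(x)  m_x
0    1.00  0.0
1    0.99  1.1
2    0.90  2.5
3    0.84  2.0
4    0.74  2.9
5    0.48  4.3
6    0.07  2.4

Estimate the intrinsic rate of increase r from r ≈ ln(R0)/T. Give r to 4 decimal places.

R0 = Σ lx·mx = 0 + 1.089 + 2.25 + 1.68 + 2.146 + 2.064 + 0.168 = 9.397
Σ x·lx·mx = 30.541; T = 30.541/9.397 = 3.25008…
r ≈ ln(R0)/T = ln(9.397)/3.25008… = 0.689334… → 0.6893

0.6893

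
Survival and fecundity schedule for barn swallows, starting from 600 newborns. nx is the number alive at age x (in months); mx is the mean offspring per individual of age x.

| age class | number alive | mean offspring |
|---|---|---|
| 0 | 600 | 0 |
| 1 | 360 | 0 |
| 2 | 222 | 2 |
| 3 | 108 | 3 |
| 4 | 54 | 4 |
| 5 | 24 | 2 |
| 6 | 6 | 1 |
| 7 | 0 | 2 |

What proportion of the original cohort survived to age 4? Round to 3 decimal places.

l_4 = n_4/n_0 = 54/600 = 0.09 → 0.090

0.090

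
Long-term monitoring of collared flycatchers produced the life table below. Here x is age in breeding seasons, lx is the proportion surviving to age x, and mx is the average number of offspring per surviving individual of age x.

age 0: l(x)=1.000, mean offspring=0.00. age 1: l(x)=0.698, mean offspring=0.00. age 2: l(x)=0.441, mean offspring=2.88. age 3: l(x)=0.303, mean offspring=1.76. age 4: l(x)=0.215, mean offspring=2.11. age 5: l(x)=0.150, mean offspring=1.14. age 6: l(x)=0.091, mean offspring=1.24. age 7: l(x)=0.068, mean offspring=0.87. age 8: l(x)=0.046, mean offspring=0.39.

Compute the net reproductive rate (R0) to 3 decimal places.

lx·mx by age: 0, 0, 1.27008, 0.53328, 0.45365, 0.171, 0.11284, 0.05916, 0.01794
R0 = Σ lx·mx = 2.61795 → 2.618

2.618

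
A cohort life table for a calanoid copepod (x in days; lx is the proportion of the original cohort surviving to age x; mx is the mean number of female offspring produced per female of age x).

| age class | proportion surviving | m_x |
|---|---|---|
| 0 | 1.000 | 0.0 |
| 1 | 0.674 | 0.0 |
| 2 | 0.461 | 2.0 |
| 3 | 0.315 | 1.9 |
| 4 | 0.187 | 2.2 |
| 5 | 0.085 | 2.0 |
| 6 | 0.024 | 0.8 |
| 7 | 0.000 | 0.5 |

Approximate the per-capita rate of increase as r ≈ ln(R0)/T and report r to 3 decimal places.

R0 = Σ lx·mx = 0 + 0 + 0.922 + 0.5985 + 0.4114 + 0.17 + 0.0192 + 0 = 2.1211
Σ x·lx·mx = 6.2503; T = 6.2503/2.1211 = 2.94673…
r ≈ ln(R0)/T = ln(2.1211)/2.94673… = 0.25518… → 0.255

0.255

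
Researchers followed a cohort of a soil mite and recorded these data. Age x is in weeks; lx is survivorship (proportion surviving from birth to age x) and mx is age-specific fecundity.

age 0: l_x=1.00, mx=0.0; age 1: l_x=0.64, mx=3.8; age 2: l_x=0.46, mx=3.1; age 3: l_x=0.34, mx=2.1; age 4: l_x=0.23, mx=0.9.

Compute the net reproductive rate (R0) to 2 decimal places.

lx·mx by age: 0, 2.432, 1.426, 0.714, 0.207
R0 = Σ lx·mx = 4.779 → 4.78

4.78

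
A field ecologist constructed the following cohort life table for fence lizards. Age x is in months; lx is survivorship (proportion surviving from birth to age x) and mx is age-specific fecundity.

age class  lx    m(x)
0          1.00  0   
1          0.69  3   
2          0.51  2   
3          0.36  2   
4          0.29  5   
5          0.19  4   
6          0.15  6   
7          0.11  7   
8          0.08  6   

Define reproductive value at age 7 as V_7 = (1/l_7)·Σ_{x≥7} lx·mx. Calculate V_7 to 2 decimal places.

11.36

lx·mx for x ≥ 7: 0.77, 0.48 → sum = 1.25
V_7 = 1.25 / l_7 = 1.25 / 0.11 = 11.363636… → 11.36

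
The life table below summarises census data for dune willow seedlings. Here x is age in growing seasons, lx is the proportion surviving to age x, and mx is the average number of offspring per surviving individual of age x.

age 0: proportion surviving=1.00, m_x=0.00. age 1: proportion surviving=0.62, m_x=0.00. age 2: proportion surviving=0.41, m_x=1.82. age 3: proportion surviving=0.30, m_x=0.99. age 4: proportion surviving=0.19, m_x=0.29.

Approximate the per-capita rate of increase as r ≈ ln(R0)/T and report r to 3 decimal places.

0.040

R0 = Σ lx·mx = 0 + 0 + 0.7462 + 0.297 + 0.0551 = 1.0983
Σ x·lx·mx = 2.6038; T = 2.6038/1.0983 = 2.37075…
r ≈ ln(R0)/T = ln(1.0983)/2.37075… = 0.03955… → 0.040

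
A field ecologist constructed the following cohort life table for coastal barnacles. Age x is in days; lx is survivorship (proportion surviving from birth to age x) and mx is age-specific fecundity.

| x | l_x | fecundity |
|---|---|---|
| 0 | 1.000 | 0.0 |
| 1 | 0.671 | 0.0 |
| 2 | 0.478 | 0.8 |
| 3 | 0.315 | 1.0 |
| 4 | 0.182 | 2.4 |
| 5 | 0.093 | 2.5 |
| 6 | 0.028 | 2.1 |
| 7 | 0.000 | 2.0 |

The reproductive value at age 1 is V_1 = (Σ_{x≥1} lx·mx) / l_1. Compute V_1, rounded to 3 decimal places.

2.124

lx·mx for x ≥ 1: 0, 0.3824, 0.315, 0.4368, 0.2325, 0.0588, 0 → sum = 1.4255
V_1 = 1.4255 / l_1 = 1.4255 / 0.671 = 2.124441… → 2.124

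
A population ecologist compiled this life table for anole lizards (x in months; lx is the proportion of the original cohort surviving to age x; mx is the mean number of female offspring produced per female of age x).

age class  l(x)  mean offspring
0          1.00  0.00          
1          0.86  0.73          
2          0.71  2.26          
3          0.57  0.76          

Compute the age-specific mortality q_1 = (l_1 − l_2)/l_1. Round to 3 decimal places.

0.174

q_1 = (l_1 − l_2) / l_1 = (0.86 − 0.71) / 0.86
     = 0.15 / 0.86 = 0.174419… → 0.174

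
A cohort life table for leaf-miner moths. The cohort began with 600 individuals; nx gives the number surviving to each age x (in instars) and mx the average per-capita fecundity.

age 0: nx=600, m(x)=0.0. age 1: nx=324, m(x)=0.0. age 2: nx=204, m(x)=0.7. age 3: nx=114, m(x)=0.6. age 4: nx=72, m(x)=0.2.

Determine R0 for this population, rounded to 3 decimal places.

0.376

lx = nx/n0 = nx/600: 1, 0.54, 0.34, 0.19, 0.12
lx·mx by age: 0, 0, 0.238, 0.114, 0.024
R0 = Σ lx·mx = 0.376 → 0.376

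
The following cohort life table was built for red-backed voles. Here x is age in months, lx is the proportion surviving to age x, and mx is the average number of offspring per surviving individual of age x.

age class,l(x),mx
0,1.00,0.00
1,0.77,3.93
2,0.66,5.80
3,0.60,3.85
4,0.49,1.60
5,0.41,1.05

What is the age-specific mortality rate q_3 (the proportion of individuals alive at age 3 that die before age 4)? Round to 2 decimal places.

0.18

q_3 = (l_3 − l_4) / l_3 = (0.6 − 0.49) / 0.6
     = 0.11 / 0.6 = 0.183333… → 0.18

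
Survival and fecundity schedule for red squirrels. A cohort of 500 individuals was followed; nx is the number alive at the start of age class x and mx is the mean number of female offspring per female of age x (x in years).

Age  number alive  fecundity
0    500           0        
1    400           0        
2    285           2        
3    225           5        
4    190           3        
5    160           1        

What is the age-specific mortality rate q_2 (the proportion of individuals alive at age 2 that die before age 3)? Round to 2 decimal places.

lx = nx/n0 = nx/500: 1, 0.8, 0.57, 0.45, 0.38, 0.32
q_2 = (l_2 − l_3) / l_2 = (0.57 − 0.45) / 0.57
     = 0.12 / 0.57 = 0.210526… → 0.21

0.21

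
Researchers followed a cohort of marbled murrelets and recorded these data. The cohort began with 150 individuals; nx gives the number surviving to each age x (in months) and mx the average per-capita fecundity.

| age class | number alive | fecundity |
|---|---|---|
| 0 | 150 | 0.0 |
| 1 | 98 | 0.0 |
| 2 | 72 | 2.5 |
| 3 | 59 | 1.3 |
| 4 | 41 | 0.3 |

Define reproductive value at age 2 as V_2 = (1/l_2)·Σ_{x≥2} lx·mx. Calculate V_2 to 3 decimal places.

lx = nx/n0 = nx/150: 1, 0.65333…, 0.48, 0.39333…, 0.27333…
lx·mx for x ≥ 2: 1.2, 0.511333…, 0.082… → sum = 1.793333…
V_2 = 1.793333… / l_2 = 1.793333… / 0.48 = 3.736111… → 3.736

3.736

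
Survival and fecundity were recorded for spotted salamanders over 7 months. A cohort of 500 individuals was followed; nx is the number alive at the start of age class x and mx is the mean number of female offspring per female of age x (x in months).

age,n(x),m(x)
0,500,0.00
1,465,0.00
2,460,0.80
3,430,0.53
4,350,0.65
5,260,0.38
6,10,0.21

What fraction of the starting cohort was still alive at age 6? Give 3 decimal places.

l_6 = n_6/n_0 = 10/500 = 0.02 → 0.020

0.020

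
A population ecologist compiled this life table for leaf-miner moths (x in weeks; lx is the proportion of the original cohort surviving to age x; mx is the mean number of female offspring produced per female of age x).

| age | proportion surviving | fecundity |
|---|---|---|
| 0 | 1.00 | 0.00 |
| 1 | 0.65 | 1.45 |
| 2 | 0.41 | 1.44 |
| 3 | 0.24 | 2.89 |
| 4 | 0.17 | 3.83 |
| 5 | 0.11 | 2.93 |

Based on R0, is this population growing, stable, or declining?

R0 = Σ lx·mx = 0 + 0.9425 + 0.5904 + 0.6936 + 0.6511 + 0.3223 = 3.1999
R0 > 1, so the population is growing.

growing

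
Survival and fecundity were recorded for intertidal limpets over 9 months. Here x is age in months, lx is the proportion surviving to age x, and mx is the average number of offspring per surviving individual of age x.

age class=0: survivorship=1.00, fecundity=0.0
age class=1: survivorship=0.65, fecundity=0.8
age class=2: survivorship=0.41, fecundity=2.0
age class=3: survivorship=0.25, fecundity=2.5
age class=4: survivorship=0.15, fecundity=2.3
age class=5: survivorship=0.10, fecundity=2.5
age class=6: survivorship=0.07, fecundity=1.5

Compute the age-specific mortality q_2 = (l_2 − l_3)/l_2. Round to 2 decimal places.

0.39

q_2 = (l_2 − l_3) / l_2 = (0.41 − 0.25) / 0.41
     = 0.16 / 0.41 = 0.390244… → 0.39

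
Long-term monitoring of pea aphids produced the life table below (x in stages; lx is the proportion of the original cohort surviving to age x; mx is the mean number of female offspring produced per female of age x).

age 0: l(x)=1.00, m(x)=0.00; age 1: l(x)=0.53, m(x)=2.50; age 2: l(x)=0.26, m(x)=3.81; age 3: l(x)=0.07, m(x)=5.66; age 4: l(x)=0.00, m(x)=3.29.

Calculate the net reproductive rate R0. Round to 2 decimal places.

2.71

lx·mx by age: 0, 1.325, 0.9906, 0.3962, 0
R0 = Σ lx·mx = 2.7118 → 2.71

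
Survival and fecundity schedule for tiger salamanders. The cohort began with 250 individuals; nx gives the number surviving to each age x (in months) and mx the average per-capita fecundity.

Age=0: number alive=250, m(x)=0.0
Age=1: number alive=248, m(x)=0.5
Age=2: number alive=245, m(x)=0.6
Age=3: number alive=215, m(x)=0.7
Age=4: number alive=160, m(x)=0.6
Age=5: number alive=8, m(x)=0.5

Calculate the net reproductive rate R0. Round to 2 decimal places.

lx = nx/n0 = nx/250: 1, 0.992, 0.98, 0.86, 0.64, 0.032
lx·mx by age: 0, 0.496, 0.588, 0.602, 0.384, 0.016
R0 = Σ lx·mx = 2.086 → 2.09

2.09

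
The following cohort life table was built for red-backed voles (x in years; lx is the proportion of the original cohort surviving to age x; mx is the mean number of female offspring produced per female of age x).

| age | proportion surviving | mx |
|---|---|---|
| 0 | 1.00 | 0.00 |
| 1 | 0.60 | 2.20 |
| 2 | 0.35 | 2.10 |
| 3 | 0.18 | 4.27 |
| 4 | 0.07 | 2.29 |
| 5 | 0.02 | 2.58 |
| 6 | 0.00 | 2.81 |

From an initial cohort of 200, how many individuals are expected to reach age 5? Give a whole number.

4

Expected survivors = N0 · l_5 = 200 × 0.02 = 4 → 4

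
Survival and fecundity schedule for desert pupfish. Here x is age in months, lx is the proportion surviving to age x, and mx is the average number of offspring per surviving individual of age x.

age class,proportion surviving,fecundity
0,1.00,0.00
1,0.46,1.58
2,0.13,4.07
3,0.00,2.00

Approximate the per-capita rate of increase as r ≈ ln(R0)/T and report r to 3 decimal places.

R0 = Σ lx·mx = 0 + 0.7268 + 0.5291 + 0 = 1.2559
Σ x·lx·mx = 1.785; T = 1.785/1.2559 = 1.42129…
r ≈ ln(R0)/T = ln(1.2559)/1.42129… = 0.16031… → 0.160

0.160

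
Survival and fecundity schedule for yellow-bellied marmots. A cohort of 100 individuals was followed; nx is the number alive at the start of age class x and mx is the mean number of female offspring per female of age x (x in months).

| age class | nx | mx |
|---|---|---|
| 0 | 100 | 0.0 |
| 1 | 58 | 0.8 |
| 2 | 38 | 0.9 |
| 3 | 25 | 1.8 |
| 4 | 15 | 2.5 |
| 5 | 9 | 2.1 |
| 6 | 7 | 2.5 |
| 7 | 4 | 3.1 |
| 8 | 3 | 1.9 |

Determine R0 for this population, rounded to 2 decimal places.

lx = nx/n0 = nx/100: 1, 0.58, 0.38, 0.25, 0.15, 0.09, 0.07, 0.04, 0.03
lx·mx by age: 0, 0.464, 0.342, 0.45, 0.375, 0.189, 0.175, 0.124, 0.057
R0 = Σ lx·mx = 2.176 → 2.18

2.18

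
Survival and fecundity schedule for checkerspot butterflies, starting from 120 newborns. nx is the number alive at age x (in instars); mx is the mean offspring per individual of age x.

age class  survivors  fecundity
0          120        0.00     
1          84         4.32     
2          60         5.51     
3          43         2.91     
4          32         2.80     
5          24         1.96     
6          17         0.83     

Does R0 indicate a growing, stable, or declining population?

growing

lx = nx/n0 = nx/120: 1, 0.7, 0.5, 0.35833…, 0.26667…, 0.2, 0.14167…
R0 = Σ lx·mx = 0 + 3.024 + 2.755 + 1.04275… + 0.746667… + 0.392 + 0.117583… = 8.078…
R0 > 1, so the population is growing.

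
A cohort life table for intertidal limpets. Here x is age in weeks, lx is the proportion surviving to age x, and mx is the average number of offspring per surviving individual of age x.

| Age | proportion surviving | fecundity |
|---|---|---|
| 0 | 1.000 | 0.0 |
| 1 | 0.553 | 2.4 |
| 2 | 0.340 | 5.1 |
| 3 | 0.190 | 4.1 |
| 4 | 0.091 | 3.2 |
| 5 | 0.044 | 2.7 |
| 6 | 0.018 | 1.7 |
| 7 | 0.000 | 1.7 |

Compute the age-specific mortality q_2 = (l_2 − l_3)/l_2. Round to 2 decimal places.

0.44

q_2 = (l_2 − l_3) / l_2 = (0.34 − 0.19) / 0.34
     = 0.15 / 0.34 = 0.441176… → 0.44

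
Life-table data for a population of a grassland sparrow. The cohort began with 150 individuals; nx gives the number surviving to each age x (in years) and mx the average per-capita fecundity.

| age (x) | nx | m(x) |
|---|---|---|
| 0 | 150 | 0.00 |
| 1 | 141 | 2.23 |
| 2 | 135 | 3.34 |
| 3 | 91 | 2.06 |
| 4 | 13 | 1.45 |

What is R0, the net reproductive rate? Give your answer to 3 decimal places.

lx = nx/n0 = nx/150: 1, 0.94, 0.9, 0.60667…, 0.08667…
lx·mx by age: 0, 2.0962, 3.006, 1.249733…, 0.125667…
R0 = Σ lx·mx = 6.4776… → 6.478

6.478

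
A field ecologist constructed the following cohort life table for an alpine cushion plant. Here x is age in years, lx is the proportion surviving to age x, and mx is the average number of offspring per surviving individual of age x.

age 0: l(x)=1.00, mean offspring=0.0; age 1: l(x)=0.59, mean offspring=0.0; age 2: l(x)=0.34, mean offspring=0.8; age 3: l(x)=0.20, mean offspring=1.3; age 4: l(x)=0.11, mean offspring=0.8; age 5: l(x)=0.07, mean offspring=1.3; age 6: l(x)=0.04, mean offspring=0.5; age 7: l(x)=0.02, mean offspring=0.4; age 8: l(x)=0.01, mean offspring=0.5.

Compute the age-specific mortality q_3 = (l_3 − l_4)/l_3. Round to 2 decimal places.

q_3 = (l_3 − l_4) / l_3 = (0.2 − 0.11) / 0.2
     = 0.09 / 0.2 = 0.45 → 0.45

0.45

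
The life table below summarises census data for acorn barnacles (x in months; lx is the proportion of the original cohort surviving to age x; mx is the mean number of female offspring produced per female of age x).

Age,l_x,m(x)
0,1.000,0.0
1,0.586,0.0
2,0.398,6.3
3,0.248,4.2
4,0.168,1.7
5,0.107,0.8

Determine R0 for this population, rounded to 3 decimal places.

lx·mx by age: 0, 0, 2.5074, 1.0416, 0.2856, 0.0856
R0 = Σ lx·mx = 3.9202 → 3.920

3.920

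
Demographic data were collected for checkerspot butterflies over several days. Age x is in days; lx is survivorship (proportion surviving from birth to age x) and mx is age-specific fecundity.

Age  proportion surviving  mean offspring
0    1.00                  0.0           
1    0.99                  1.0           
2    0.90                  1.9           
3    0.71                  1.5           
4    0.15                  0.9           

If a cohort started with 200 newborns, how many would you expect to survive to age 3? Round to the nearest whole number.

Expected survivors = N0 · l_3 = 200 × 0.71 = 142 → 142

142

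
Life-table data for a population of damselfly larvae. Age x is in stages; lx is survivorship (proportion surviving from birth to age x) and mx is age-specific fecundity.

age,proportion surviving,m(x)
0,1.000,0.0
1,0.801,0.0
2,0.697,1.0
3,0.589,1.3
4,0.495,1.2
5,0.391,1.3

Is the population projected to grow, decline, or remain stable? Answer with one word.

R0 = Σ lx·mx = 0 + 0 + 0.697 + 0.7657 + 0.594 + 0.5083 = 2.565
R0 > 1, so the population is growing.

growing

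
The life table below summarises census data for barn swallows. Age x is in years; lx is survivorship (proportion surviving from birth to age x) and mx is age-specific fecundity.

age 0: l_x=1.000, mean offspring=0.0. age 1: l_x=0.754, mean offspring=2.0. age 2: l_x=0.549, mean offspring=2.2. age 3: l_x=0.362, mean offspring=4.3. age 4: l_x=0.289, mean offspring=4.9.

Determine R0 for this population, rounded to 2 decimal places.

lx·mx by age: 0, 1.508, 1.2078, 1.5566, 1.4161
R0 = Σ lx·mx = 5.6885 → 5.69

5.69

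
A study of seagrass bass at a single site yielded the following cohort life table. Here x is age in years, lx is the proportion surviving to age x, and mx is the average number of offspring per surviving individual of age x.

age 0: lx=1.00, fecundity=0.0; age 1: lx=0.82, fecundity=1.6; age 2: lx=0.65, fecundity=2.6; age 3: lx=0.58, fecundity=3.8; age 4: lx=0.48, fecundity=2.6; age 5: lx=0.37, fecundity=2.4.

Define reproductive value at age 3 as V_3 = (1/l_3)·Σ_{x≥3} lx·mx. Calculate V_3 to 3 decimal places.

lx·mx for x ≥ 3: 2.204, 1.248, 0.888 → sum = 4.34
V_3 = 4.34 / l_3 = 4.34 / 0.58 = 7.482759… → 7.483

7.483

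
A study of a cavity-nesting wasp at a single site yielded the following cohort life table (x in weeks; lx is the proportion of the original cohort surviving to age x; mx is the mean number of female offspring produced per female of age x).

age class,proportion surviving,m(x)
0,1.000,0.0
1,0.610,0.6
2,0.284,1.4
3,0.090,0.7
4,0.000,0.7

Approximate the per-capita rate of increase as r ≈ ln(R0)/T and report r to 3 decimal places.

-0.117

R0 = Σ lx·mx = 0 + 0.366 + 0.3976 + 0.063 + 0 = 0.8266
Σ x·lx·mx = 1.3502; T = 1.3502/0.8266 = 1.63344…
r ≈ ln(R0)/T = ln(0.8266)/1.63344… = -0.11658… → -0.117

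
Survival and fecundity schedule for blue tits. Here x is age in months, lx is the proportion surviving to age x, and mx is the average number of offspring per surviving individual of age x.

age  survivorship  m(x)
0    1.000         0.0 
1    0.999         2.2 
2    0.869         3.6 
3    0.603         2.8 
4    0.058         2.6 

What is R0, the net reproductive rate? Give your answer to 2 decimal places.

lx·mx by age: 0, 2.1978, 3.1284, 1.6884, 0.1508
R0 = Σ lx·mx = 7.1654 → 7.17

7.17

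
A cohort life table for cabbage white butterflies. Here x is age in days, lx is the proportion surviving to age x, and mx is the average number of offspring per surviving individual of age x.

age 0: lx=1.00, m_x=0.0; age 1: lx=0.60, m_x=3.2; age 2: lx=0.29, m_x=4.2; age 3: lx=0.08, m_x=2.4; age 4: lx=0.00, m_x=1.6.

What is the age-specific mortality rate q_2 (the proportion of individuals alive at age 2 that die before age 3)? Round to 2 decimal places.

q_2 = (l_2 − l_3) / l_2 = (0.29 − 0.08) / 0.29
     = 0.21 / 0.29 = 0.724138… → 0.72

0.72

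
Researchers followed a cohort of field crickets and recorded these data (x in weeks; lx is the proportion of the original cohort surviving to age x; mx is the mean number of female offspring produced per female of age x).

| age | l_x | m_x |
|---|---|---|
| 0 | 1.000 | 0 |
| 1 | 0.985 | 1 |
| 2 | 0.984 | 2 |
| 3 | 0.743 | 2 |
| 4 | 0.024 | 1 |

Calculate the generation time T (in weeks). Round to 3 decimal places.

2.123

lx·mx: 0, 0.985, 1.968, 1.486, 0.024 → R0 = 4.463
x·lx·mx: 0, 0.985, 3.936, 4.458, 0.096 → Σ = 9.475
T = 9.475 / 4.463 = 2.123011… → 2.123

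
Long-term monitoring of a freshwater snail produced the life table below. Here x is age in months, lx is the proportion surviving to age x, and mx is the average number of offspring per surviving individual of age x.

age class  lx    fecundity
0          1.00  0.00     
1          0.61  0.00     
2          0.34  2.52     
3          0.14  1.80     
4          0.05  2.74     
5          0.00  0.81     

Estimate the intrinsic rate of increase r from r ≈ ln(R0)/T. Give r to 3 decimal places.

0.091

R0 = Σ lx·mx = 0 + 0 + 0.8568 + 0.252 + 0.137 + 0 = 1.2458
Σ x·lx·mx = 3.0176; T = 3.0176/1.2458 = 2.42222…
r ≈ ln(R0)/T = ln(1.2458)/2.42222… = 0.09073… → 0.091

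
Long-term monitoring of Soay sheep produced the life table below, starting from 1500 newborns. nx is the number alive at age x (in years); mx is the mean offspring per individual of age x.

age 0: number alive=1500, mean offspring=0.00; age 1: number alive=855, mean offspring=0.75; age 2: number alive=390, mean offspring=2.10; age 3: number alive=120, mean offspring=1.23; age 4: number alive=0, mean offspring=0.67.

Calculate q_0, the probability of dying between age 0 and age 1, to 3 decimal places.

lx = nx/n0 = nx/1500: 1, 0.57, 0.26, 0.08, 0
q_0 = (l_0 − l_1) / l_0 = (1 − 0.57) / 1
     = 0.43 / 1 = 0.43 → 0.430

0.430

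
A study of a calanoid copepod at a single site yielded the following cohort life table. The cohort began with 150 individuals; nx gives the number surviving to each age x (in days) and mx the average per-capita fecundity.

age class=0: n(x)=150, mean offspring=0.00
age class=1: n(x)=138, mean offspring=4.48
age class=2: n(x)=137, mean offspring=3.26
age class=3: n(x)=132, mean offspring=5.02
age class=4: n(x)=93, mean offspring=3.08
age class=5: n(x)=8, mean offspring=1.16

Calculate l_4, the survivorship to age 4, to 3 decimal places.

l_4 = n_4/n_0 = 93/150 = 0.62 → 0.620

0.620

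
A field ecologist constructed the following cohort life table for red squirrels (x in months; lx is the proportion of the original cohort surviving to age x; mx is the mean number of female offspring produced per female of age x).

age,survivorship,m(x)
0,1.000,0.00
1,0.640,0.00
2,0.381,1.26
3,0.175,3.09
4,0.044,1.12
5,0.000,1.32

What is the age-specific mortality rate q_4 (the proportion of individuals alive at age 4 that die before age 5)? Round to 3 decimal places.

q_4 = (l_4 − l_5) / l_4 = (0.044 − 0) / 0.044
     = 0.044 / 0.044 = 1 → 1.000

1.000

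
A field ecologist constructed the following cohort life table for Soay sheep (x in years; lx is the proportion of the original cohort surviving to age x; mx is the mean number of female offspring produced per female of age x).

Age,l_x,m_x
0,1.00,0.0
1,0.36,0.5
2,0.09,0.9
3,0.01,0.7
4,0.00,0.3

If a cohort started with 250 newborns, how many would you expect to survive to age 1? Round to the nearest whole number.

90

Expected survivors = N0 · l_1 = 250 × 0.36 = 90 → 90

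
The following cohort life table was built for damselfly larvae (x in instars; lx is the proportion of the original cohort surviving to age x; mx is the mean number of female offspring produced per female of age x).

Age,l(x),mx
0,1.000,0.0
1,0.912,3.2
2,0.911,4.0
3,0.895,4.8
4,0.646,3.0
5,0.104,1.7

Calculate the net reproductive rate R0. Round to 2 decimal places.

12.97

lx·mx by age: 0, 2.9184, 3.644, 4.296, 1.938, 0.1768
R0 = Σ lx·mx = 12.9732 → 12.97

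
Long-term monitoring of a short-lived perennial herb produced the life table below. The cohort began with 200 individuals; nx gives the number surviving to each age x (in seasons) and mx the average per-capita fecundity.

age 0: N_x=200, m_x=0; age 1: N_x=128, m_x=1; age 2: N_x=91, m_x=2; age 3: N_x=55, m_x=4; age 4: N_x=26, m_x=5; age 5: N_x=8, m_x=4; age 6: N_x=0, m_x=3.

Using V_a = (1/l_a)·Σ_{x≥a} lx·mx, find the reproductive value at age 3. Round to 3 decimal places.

6.945

lx = nx/n0 = nx/200: 1, 0.64, 0.455, 0.275, 0.13, 0.04, 0
lx·mx for x ≥ 3: 1.1, 0.65, 0.16, 0 → sum = 1.91
V_3 = 1.91 / l_3 = 1.91 / 0.275 = 6.945455… → 6.945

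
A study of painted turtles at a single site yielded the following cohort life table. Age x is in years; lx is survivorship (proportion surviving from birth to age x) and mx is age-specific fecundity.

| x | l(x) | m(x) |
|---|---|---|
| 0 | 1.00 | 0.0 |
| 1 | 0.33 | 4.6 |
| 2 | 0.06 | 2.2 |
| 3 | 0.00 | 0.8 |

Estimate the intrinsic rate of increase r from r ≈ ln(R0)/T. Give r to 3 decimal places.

0.464

R0 = Σ lx·mx = 0 + 1.518 + 0.132 + 0 = 1.65
Σ x·lx·mx = 1.782; T = 1.782/1.65 = 1.08
r ≈ ln(R0)/T = ln(1.65)/1.08 = 0.46368… → 0.464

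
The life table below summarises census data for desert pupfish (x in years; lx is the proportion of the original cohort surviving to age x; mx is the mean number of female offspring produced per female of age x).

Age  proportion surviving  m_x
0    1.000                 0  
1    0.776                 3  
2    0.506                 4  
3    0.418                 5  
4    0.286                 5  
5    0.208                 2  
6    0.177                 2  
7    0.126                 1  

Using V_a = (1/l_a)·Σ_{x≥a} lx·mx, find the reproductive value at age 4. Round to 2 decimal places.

8.13

lx·mx for x ≥ 4: 1.43, 0.416, 0.354, 0.126 → sum = 2.326
V_4 = 2.326 / l_4 = 2.326 / 0.286 = 8.132867… → 8.13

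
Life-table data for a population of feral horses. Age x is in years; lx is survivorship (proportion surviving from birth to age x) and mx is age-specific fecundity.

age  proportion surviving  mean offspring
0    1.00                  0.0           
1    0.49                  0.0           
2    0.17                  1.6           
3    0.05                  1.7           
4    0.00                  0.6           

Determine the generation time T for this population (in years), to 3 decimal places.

2.238

lx·mx: 0, 0, 0.272, 0.085, 0 → R0 = 0.357
x·lx·mx: 0, 0, 0.544, 0.255, 0 → Σ = 0.799
T = 0.799 / 0.357 = 2.238095… → 2.238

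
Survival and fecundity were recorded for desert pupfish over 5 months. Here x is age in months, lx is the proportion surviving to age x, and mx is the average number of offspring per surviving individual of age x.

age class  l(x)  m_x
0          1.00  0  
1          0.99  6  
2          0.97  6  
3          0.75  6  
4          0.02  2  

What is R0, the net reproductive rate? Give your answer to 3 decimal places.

lx·mx by age: 0, 5.94, 5.82, 4.5, 0.04
R0 = Σ lx·mx = 16.3 → 16.300

16.300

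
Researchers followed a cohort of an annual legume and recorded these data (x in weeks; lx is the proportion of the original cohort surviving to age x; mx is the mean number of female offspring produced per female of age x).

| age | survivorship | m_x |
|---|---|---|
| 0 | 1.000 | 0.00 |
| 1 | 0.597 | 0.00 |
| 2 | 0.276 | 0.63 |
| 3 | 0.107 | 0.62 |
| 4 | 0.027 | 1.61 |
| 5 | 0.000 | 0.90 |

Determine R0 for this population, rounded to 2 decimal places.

lx·mx by age: 0, 0, 0.17388, 0.06634, 0.04347, 0
R0 = Σ lx·mx = 0.28369 → 0.28

0.28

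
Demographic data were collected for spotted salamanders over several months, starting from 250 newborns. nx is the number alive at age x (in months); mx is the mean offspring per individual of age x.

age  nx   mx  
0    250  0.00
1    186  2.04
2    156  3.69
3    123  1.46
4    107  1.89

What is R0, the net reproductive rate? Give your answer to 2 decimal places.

5.35

lx = nx/n0 = nx/250: 1, 0.744, 0.624, 0.492, 0.428
lx·mx by age: 0, 1.51776, 2.30256, 0.71832, 0.80892
R0 = Σ lx·mx = 5.34756 → 5.35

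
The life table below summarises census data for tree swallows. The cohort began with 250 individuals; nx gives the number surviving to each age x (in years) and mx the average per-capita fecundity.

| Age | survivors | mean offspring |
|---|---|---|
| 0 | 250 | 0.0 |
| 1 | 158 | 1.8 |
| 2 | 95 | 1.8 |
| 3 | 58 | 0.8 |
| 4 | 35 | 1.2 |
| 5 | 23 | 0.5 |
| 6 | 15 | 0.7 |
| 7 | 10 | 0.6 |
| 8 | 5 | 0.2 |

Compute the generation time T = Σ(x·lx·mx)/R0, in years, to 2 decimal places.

1.93

lx = nx/n0 = nx/250: 1, 0.632, 0.38, 0.232, 0.14, 0.092, 0.06, 0.04, 0.02
lx·mx: 0, 1.1376, 0.684, 0.1856, 0.168, 0.046, 0.042, 0.024, 0.004 → R0 = 2.2912
x·lx·mx: 0, 1.1376, 1.368, 0.5568, 0.672, 0.23, 0.252, 0.168, 0.032 → Σ = 4.4164
T = 4.4164 / 2.2912 = 1.927549… → 1.93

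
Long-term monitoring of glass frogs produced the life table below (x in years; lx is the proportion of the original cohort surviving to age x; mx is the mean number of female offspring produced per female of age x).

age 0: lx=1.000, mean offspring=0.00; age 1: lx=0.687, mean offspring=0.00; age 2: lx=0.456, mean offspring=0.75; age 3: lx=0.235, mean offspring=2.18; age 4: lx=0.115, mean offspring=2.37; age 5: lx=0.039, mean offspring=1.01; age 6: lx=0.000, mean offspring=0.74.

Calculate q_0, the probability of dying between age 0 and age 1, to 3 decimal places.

0.313

q_0 = (l_0 − l_1) / l_0 = (1 − 0.687) / 1
     = 0.313 / 1 = 0.313 → 0.313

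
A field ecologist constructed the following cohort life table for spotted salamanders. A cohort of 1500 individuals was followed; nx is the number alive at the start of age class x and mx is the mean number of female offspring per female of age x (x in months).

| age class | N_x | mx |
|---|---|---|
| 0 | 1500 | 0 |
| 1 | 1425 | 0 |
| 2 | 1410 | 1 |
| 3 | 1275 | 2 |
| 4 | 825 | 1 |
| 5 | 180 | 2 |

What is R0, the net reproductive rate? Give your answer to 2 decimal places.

3.43

lx = nx/n0 = nx/1500: 1, 0.95, 0.94, 0.85, 0.55, 0.12
lx·mx by age: 0, 0, 0.94, 1.7, 0.55, 0.24
R0 = Σ lx·mx = 3.43 → 3.43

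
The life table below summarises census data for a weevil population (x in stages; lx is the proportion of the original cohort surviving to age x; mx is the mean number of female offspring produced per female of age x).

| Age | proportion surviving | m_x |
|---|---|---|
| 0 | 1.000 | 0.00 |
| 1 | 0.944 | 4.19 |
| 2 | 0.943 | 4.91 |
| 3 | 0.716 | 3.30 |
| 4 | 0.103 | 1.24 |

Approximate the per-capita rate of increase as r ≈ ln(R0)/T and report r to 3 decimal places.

R0 = Σ lx·mx = 0 + 3.95536 + 4.63013 + 2.3628 + 0.12772 = 11.07601
Σ x·lx·mx = 20.8149; T = 20.8149/11.07601 = 1.87928…
r ≈ ln(R0)/T = ln(11.07601)/1.87928… = 1.27963… → 1.280

1.280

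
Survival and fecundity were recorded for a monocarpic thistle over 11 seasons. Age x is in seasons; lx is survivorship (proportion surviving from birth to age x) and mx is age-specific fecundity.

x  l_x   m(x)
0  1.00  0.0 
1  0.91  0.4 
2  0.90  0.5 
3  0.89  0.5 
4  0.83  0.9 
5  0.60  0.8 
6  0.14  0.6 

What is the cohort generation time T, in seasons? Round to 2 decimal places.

3.30

lx·mx: 0, 0.364, 0.45, 0.445, 0.747, 0.48, 0.084 → R0 = 2.57
x·lx·mx: 0, 0.364, 0.9, 1.335, 2.988, 2.4, 0.504 → Σ = 8.491
T = 8.491 / 2.57 = 3.303891… → 3.30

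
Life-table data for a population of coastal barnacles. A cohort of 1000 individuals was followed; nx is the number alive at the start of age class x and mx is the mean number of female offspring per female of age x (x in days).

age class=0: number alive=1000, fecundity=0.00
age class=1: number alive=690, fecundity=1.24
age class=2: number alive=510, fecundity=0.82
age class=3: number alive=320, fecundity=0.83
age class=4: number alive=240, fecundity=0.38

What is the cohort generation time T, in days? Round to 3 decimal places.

lx = nx/n0 = nx/1000: 1, 0.69, 0.51, 0.32, 0.24
lx·mx: 0, 0.8556, 0.4182, 0.2656, 0.0912 → R0 = 1.6306
x·lx·mx: 0, 0.8556, 0.8364, 0.7968, 0.3648 → Σ = 2.8536
T = 2.8536 / 1.6306 = 1.750031… → 1.750

1.750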